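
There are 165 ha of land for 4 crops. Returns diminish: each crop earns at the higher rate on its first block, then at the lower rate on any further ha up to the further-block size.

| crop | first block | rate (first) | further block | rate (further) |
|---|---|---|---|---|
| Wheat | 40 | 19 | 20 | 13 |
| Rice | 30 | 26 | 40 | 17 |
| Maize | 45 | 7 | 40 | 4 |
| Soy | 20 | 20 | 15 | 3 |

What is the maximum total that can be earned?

Rank every tier by rate: Rice/T1 26 > Soy/T1 20 > Wheat/T1 19 > Rice/T2 17 > Wheat/T2 13 > Maize/T1 7 > Maize/T2 4 > Soy/T2 3.
Rice/T1 (26): +30 — 135 left.
Soy T1 at 20: fill all 20 — 115 left.
Wheat T1 at 19: fill all 40 — 75 left.
Rice T2 at 17: fill all 40 — 35 left.
Wheat/T2 (13): +20 — 15 left.
Maize/T1: +15 of 45 at 7; pool empty.
Total = 26×30 + 20×20 + 19×40 + 17×40 + 13×20 + 7×15 = 2985.

2985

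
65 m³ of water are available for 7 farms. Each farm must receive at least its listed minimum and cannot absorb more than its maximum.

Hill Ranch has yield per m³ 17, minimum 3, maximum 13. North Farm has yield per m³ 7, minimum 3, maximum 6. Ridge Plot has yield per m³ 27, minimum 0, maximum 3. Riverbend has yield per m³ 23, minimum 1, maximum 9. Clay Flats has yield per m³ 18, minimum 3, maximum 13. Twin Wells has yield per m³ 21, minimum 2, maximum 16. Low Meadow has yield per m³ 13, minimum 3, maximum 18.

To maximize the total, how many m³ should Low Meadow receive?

8

Meeting every minimum uses 3+3+0+1+3+2+3 = 15 m³, leaving 50.
Order the farms by yield per m³: Ridge Plot 27 > Riverbend 23 > Twin Wells 21 > Clay Flats 18 > Hill Ranch 17 > Low Meadow 13 > North Farm 7.
Give Ridge Plot 3 more to hit its cap of 3 — 47 left.
Give Riverbend 8 more to hit its cap of 9 — 39 left.
Give Twin Wells 14 more to hit its cap of 16 — 25 left.
Clay Flats takes 10 more to reach its cap of 13 — 15 left.
Hill Ranch: +10 to 13 (cap) — 5 left.
Only 5 left; Low Meadow takes them to reach 8.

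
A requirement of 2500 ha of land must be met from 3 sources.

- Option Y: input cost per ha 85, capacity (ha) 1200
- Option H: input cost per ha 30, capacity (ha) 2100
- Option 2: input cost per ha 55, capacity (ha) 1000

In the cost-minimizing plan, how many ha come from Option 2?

Cheapest first:
Option H (30): use full 2100 ; 400 ha to go.
Take 400 from Option 2 at 55 to finish.
Option Y: unused.

400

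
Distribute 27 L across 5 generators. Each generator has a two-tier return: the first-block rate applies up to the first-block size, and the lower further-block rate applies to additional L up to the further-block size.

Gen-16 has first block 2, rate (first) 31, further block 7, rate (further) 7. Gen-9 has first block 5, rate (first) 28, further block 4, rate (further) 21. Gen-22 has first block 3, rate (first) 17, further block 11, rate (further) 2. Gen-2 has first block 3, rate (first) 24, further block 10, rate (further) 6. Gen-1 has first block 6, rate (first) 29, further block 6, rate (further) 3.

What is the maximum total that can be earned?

Treat each block as its own option and order by rate: Gen-16/T1 31 > Gen-1/T1 29 > Gen-9/T1 28 > Gen-2/T1 24 > Gen-9/T2 21 > Gen-22/T1 17 > Gen-16/T2 7 > Gen-2/T2 6 > Gen-1/T2 3 > Gen-22/T2 2.
Gen-16 T1 at 31: fill all 2 → 25 left.
Gen-1 T1 at 29: fill all 6 → 19 left.
Gen-9/T1 (28): +5 → 14 left.
Fill Gen-2 T1 block (3 at 24) → 11 left.
Fill Gen-9 T2 block (4 at 21) → 7 left.
Fill Gen-22 T1 block (3 at 17) → 4 left.
Gen-16/T2: +4 of 7 at 7; pool empty.
Total = 31×2 + 29×6 + 28×5 + 24×3 + 21×4 + 17×3 + 7×4 = 611.

611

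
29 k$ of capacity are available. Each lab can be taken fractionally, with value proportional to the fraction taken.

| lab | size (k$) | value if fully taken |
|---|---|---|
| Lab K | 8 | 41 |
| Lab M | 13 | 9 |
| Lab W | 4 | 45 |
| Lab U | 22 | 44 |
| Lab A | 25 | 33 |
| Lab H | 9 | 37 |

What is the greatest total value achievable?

139

Rank by value-to-size ratio: Lab W 45/4≈11.2, Lab K 41/8≈5.12, Lab H 37/9≈4.11, Lab U 44/22≈2, Lab A 33/25≈1.32, Lab M 9/13≈0.692.
Take all of Lab W (4 k$, value 45) ; 25 k$ left.
Take all of Lab K (8 k$, value 41) ; 17 k$ left.
Take all of Lab H (9 k$, value 37) ; 8 k$ left.
8 k$ left: a 8/22 share of Lab U gives 44×8/22 = 16.
Total value = 139.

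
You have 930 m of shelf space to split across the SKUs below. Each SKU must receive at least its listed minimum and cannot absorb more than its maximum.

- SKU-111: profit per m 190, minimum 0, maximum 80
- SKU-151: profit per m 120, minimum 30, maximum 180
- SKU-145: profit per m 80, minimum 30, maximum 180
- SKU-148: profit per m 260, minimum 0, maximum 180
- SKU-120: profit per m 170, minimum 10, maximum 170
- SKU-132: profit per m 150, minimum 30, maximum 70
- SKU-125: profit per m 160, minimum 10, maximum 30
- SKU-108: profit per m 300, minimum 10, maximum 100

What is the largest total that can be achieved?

Meeting every minimum uses 0+30+30+0+10+30+10+10 = 120 m, leaving 810.
Highest profit per m first: SKU-108 300 > SKU-148 260 > SKU-111 190 > SKU-120 170 > SKU-125 160 > SKU-132 150 > SKU-151 120 > SKU-145 80.
SKU-108 takes 90 more to reach its cap of 100 → 720 left.
Give SKU-148 180 more to hit its cap of 180 → 540 left.
SKU-111 takes 80 more to reach its cap of 80 → 460 left.
SKU-120: +160 to 170 (cap) → 300 left.
SKU-125: +20 to 30 (cap) → 280 left.
SKU-132 takes 40 more to reach its cap of 70 → 240 left.
SKU-151 takes 150 more to reach its cap of 180 → 90 left.
SKU-145: +90 (room for 150) → 120. Pool exhausted.
Total = 190×80 + 120×180 + 80×120 + 260×180 + 170×170 + 150×70 + 160×30 + 300×100 = 167400.

167400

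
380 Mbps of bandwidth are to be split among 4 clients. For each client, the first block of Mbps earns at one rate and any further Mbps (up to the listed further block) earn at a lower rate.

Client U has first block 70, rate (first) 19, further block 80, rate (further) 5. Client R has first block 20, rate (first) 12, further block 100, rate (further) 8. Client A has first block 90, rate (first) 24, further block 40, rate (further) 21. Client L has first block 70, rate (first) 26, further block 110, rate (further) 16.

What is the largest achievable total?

7910

Rank every tier by rate: Client L/tier1 26 > Client A/tier1 24 > Client A/tier2 21 > Client U/tier1 19 > Client L/tier2 16 > Client R/tier1 12 > Client R/tier2 8 > Client U/tier2 5.
Fill Client L tier1 block (70 at 26) — 310 left.
Client A/tier1 (24): +90 — 220 left.
Client A tier2 at 21: fill all 40 — 180 left.
Client U tier1 at 19: fill all 70 — 110 left.
Client L/tier2 (16): +110 — 0 left.
Total = 26×70 + 24×90 + 21×40 + 19×70 + 16×110 = 7910.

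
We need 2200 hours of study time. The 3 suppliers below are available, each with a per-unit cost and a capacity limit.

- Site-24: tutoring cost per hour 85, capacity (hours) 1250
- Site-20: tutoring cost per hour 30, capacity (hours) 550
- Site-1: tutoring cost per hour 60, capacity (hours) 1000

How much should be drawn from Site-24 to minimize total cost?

650

Fill from the cheapest supplier first.
Site-20 at 30: take all 550 hours ; 1650 still needed.
Site-1 (60): use full 1000 ; 650 hours to go.
Site-24 at 85: take 650 of its 1250 ; requirement met.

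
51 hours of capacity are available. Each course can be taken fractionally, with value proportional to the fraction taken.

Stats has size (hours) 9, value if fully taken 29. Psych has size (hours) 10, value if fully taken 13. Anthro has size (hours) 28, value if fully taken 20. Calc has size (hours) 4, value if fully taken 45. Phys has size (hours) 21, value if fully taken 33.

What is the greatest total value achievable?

125

Rank by value-to-size ratio: Calc 45/4≈11.2, Stats 29/9≈3.22, Phys 33/21≈1.57, Psych 13/10≈1.3, Anthro 20/28≈0.714.
Calc: take in full, 4 hours for value 45 ; 47 left.
All 9 hours of Stats fit (value 29) ; 38 remain.
Phys: take in full, 21 hours for value 33 ; 17 left.
Psych: take in full, 10 hours for value 13 ; 7 left.
7 hours left: a 7/28 share of Anthro gives 20×7/28 = 5.
Total value = 125.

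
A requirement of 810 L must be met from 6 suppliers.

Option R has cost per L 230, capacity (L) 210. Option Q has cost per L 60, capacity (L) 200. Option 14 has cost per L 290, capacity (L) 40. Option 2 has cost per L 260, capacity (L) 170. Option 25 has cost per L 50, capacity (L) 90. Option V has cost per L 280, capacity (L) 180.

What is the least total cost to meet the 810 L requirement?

Fill from the cheapest supplier first.
Take 90 from Option 25 at 50 — need 720 more.
Option Q (60): use full 200 — 520 L to go.
Option R at 230: take all 210 L — 310 still needed.
Take 170 from Option 2 at 260 — need 140 more.
Option V at 280: take 140 of its 180 — requirement met.
Option 14: unused.
Cost = 90×50 + 200×60 + 210×230 + 170×260 + 140×280 = 148200.

148200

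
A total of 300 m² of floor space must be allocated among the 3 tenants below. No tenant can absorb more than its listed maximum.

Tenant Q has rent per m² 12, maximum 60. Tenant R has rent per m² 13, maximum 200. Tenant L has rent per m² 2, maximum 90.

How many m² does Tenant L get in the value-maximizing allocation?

40

Rank by rent per m²: Tenant R 13 > Tenant Q 12 > Tenant L 2.
Give Tenant R 200 to hit its cap of 200 — 100 left.
Tenant Q: +60 to 60 (cap) — 40 left.
Only 40 left; Tenant L takes them to reach 40.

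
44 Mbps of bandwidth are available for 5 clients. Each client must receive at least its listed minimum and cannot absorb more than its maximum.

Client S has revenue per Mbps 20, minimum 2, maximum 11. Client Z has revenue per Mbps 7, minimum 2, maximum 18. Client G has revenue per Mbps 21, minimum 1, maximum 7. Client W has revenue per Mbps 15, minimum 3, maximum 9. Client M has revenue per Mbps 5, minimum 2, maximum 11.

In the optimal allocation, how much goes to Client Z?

Meeting every minimum uses 2+2+1+3+2 = 10 Mbps, leaving 34.
Rank by revenue per Mbps: Client G 21 > Client S 20 > Client W 15 > Client Z 7 > Client M 5.
Give Client G 6 more to hit its cap of 7 → 28 left.
Client S: +9 to 11 (cap) → 19 left.
Client W: +6 to 9 (cap) → 13 left.
Only 13 left; Client Z takes them to reach 15.

15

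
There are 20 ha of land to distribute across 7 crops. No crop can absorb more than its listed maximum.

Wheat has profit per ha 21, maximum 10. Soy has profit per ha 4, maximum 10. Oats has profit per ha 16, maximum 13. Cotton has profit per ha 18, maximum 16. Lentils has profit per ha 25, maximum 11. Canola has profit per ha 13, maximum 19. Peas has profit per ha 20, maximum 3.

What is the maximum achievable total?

464

Order the crops by profit per ha: Lentils 25 > Wheat 21 > Peas 20 > Cotton 18 > Oats 16 > Canola 13 > Soy 4.
Give Lentils 11 to hit its cap of 11 ; 9 left.
Wheat: +9 (room for 10) → 9. Pool exhausted.
Total = 21×9 + 25×11 = 464.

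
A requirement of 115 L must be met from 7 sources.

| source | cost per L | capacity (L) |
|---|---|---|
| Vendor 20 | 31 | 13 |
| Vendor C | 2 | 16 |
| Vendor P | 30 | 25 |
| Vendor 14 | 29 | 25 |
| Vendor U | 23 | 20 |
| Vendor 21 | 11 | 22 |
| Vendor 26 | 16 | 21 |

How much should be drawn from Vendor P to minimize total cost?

Cheapest first:
Vendor C at 2: take all 16 L — 99 still needed.
Vendor 21 at 11: take all 22 L — 77 still needed.
Vendor 26 (16): use full 21 — 56 L to go.
Vendor U (23): use full 20 — 36 L to go.
Vendor 14 (29): use full 25 — 11 L to go.
Take 11 from Vendor P at 30 to finish.
Vendor 20: unused.

11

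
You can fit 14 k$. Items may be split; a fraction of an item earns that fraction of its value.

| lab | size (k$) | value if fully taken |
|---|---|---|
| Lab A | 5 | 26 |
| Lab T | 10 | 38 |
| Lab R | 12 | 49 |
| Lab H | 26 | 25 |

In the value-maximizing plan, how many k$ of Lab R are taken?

9

Best value per unit of size first: Lab A 26/5≈5.2, Lab R 49/12≈4.08, Lab T 38/10≈3.8, Lab H 25/26≈0.962.
Take all of Lab A (5 k$, value 26) — 9 k$ left.
9 k$ left: a 9/12 share of Lab R gives 49×9/12 = 36.75.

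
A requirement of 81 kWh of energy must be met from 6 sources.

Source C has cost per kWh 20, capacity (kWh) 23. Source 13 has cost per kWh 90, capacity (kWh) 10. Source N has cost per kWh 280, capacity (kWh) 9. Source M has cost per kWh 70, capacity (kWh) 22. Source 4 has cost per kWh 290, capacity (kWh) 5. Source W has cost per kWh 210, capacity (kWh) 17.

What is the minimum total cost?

8990

Cheapest first:
Source C (20): use full 23 — 58 kWh to go.
Take 22 from Source M at 70 — need 36 more.
Source 13 (90): use full 10 — 26 kWh to go.
Take 17 from Source W at 210 — need 9 more.
Source N (280): use full 9 — 0 kWh to go.
Source 4: unused.
Cost = 23×20 + 22×70 + 10×90 + 17×210 + 9×280 = 8990.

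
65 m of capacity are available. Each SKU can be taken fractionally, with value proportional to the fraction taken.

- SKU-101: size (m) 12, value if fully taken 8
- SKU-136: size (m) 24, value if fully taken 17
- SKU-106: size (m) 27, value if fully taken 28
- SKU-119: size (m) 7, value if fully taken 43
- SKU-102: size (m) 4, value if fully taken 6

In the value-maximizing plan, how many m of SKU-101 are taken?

Sort by value density: SKU-119 43/7≈6.14, SKU-102 6/4≈1.5, SKU-106 28/27≈1.04, SKU-136 17/24≈0.708, SKU-101 8/12≈0.667.
All 7 m of SKU-119 fit (value 43) → 58 remain.
All 4 m of SKU-102 fit (value 6) → 54 remain.
Take all of SKU-106 (27 m, value 28) → 27 m left.
SKU-136: take in full, 24 m for value 17 → 3 left.
Only 3 m remain; take 3/12 of SKU-101 for value 8×3/12 = 2.

3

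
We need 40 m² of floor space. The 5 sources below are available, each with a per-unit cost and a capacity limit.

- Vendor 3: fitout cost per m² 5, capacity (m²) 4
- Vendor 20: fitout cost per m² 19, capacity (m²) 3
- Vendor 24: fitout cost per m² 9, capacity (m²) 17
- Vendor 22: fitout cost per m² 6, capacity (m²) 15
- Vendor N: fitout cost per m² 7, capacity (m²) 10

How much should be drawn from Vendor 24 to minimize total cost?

Use sources in increasing cost order.
Vendor 3 at 5: take all 4 m² — 36 still needed.
Vendor 22 at 6: take all 15 m² — 21 still needed.
Take 10 from Vendor N at 7 — need 11 more.
Vendor 24 at 9: take 11 of its 17 — requirement met.
Vendor 20: unused.

11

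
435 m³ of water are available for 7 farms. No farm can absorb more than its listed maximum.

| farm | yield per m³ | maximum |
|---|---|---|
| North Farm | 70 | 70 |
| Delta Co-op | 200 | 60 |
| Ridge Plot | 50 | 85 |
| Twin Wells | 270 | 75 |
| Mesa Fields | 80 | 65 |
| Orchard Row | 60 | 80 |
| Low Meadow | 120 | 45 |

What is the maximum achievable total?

Rank by yield per m³: Twin Wells 270 > Delta Co-op 200 > Low Meadow 120 > Mesa Fields 80 > North Farm 70 > Orchard Row 60 > Ridge Plot 50.
Twin Wells takes 75 to reach its cap of 75 ; 360 left.
Give Delta Co-op 60 to hit its cap of 60 ; 300 left.
Low Meadow: +45 to 45 (cap) ; 255 left.
Mesa Fields: +65 to 65 (cap) ; 190 left.
Give North Farm 70 to hit its cap of 70 ; 120 left.
Give Orchard Row 80 to hit its cap of 80 ; 40 left.
Ridge Plot: +40 (room for 85) → 40. Pool exhausted.
Total = 70×70 + 200×60 + 50×40 + 270×75 + 80×65 + 60×80 + 120×45 = 54550.

54550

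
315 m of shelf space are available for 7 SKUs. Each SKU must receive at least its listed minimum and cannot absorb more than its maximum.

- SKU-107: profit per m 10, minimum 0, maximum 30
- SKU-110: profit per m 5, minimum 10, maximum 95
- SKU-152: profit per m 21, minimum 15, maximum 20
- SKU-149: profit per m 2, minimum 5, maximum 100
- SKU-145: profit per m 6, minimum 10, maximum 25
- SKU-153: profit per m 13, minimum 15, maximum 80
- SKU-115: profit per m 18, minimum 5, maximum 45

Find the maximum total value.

Meeting every minimum uses 0+10+15+5+10+15+5 = 60 m, leaving 255.
Highest profit per m first: SKU-152 21 > SKU-115 18 > SKU-153 13 > SKU-107 10 > SKU-145 6 > SKU-110 5 > SKU-149 2.
SKU-152: +5 to 20 (cap) — 250 left.
Give SKU-115 40 more to hit its cap of 45 — 210 left.
SKU-153: +65 to 80 (cap) — 145 left.
SKU-107: +30 to 30 (cap) — 115 left.
Give SKU-145 15 more to hit its cap of 25 — 100 left.
SKU-110 takes 85 more to reach its cap of 95 — 15 left.
SKU-149: +15 (room for 95) → 20. Pool exhausted.
Total = 10×30 + 5×95 + 21×20 + 2×20 + 6×25 + 13×80 + 18×45 = 3235.

3235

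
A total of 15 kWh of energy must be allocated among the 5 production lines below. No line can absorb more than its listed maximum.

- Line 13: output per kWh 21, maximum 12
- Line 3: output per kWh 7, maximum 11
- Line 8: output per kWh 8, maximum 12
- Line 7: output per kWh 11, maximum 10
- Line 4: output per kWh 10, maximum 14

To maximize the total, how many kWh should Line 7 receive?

3

Highest output per kWh first: Line 13 21 > Line 7 11 > Line 4 10 > Line 8 8 > Line 3 7.
Line 13 takes 12 to reach its cap of 12 ; 3 left.
Line 7: +3 (room for 10) → 3. Pool exhausted.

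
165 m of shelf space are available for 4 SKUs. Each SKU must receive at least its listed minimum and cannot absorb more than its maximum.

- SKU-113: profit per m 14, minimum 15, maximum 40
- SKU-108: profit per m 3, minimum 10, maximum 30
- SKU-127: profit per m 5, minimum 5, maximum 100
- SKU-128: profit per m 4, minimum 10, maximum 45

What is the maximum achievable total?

1150

Meeting every minimum uses 15+10+5+10 = 40 m, leaving 125.
Rank by profit per m: SKU-113 14 > SKU-127 5 > SKU-128 4 > SKU-108 3.
Give SKU-113 25 more to hit its cap of 40 — 100 left.
Give SKU-127 95 more to hit its cap of 100 — 5 left.
SKU-128 has room for 35 more but only 5 remain, so it gets 15.
Total = 14×40 + 3×10 + 5×100 + 4×15 = 1150.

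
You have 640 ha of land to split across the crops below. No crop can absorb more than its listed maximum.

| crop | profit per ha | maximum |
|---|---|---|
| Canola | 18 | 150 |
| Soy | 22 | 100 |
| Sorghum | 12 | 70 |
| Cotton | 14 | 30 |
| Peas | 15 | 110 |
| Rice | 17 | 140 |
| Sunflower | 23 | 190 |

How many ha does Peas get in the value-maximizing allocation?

Order the crops by profit per ha: Sunflower 23 > Soy 22 > Canola 18 > Rice 17 > Peas 15 > Cotton 14 > Sorghum 12.
Sunflower: +190 to 190 (cap) → 450 left.
Give Soy 100 to hit its cap of 100 → 350 left.
Canola takes 150 to reach its cap of 150 → 200 left.
Rice takes 140 to reach its cap of 140 → 60 left.
Only 60 left; Peas takes them to reach 60.

60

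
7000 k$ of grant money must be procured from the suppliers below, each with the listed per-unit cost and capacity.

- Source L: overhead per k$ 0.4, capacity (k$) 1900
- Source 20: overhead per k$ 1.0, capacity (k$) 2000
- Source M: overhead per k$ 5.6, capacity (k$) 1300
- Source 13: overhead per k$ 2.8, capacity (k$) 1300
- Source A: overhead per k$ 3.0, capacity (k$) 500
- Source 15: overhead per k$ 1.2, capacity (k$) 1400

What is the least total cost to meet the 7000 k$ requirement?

9280

Use suppliers in increasing cost order.
Take 1900 from Source L at 0.4 — need 5100 more.
Source 20 at 1.0: take all 2000 k$ — 3100 still needed.
Source 15 at 1.2: take all 1400 k$ — 1700 still needed.
Source 13 at 2.8: take all 1300 k$ — 400 still needed.
Source A at 3.0: take 400 of its 500 — requirement met.
Source M: unused.
Cost = 1900×0.4 + 2000×1.0 + 1400×1.2 + 1300×2.8 + 400×3.0 = 9280.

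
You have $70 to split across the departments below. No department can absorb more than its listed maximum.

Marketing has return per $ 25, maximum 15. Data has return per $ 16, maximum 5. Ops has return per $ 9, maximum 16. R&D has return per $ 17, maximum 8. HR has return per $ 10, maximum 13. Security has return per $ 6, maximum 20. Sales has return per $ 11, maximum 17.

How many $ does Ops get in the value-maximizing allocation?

Order the departments by return per $: Marketing 25 > R&D 17 > Data 16 > Sales 11 > HR 10 > Ops 9 > Security 6.
Marketing takes 15 to reach its cap of 15 → 55 left.
R&D: +8 to 8 (cap) → 47 left.
Give Data 5 to hit its cap of 5 → 42 left.
Give Sales 17 to hit its cap of 17 → 25 left.
Give HR 13 to hit its cap of 13 → 12 left.
Only 12 left; Ops takes them to reach 12.

12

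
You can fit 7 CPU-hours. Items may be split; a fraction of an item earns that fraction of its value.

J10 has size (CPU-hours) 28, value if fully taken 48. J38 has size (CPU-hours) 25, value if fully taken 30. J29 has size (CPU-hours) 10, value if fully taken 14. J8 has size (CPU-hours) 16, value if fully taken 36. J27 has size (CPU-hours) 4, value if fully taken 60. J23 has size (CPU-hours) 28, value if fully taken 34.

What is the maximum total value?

Rank by value-to-size ratio: J27 60/4≈15, J8 36/16≈2.25, J10 48/28≈1.71, J29 14/10≈1.4, J23 34/28≈1.21, J38 30/25≈1.2.
J27: take in full, 4 CPU-hours for value 60 → 3 left.
Fill the last 3 CPU-hours with part of J8: 3/16 of it earns 6.75.
Total value = 66.75.

66.75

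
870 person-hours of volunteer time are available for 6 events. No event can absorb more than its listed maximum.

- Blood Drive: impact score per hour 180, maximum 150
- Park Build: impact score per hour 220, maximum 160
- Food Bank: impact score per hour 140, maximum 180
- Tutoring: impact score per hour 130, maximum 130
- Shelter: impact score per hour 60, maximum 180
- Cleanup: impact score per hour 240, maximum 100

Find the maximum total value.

Highest impact score per hour first: Cleanup 240 > Park Build 220 > Blood Drive 180 > Food Bank 140 > Tutoring 130 > Shelter 60.
Give Cleanup 100 to hit its cap of 100 — 770 left.
Park Build takes 160 to reach its cap of 160 — 610 left.
Give Blood Drive 150 to hit its cap of 150 — 460 left.
Food Bank takes 180 to reach its cap of 180 — 280 left.
Tutoring: +130 to 130 (cap) — 150 left.
Shelter has room for 180 but only 150 remain, so it gets 150.
Total = 180×150 + 220×160 + 140×180 + 130×130 + 60×150 + 240×100 = 137300.

137300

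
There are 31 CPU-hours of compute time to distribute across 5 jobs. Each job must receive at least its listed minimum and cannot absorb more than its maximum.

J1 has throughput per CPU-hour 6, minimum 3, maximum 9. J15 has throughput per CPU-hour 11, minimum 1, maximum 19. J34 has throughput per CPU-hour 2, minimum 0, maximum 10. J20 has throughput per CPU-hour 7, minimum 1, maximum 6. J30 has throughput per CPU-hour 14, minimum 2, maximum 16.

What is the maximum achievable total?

Meeting every minimum uses 3+1+0+1+2 = 7 CPU-hours, leaving 24.
Highest throughput per CPU-hour first: J30 14 > J15 11 > J20 7 > J1 6 > J34 2.
Give J30 14 more to hit its cap of 16 → 10 left.
Only 10 left; J15 takes them to reach 11.
Total = 6×3 + 11×11 + 7×1 + 14×16 = 370.

370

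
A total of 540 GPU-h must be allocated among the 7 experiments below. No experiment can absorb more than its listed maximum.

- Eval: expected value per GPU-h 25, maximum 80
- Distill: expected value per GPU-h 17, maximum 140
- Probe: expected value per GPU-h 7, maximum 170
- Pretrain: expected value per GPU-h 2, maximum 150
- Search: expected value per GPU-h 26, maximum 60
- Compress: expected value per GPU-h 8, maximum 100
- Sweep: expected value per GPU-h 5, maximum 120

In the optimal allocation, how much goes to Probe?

Order the experiments by expected value per GPU-h: Search 26 > Eval 25 > Distill 17 > Compress 8 > Probe 7 > Sweep 5 > Pretrain 2.
Search takes 60 to reach its cap of 60 — 480 left.
Eval: +80 to 80 (cap) — 400 left.
Distill: +140 to 140 (cap) — 260 left.
Give Compress 100 to hit its cap of 100 — 160 left.
Only 160 left; Probe takes them to reach 160.

160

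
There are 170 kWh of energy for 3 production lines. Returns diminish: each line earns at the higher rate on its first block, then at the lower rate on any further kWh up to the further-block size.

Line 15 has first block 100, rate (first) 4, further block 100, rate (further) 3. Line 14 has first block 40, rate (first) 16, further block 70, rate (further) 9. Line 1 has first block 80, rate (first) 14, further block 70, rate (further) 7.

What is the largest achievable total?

2210

Treat each block as its own option and order by rate: Line 14/first 16 > Line 1/first 14 > Line 14/second 9 > Line 1/second 7 > Line 15/first 4 > Line 15/second 3.
Line 14/first (16): +40 → 130 left.
Fill Line 1 first block (80 at 14) → 50 left.
Line 14 second at 9: only 50 left, fill 50.
Total = 16×40 + 14×80 + 9×50 = 2210.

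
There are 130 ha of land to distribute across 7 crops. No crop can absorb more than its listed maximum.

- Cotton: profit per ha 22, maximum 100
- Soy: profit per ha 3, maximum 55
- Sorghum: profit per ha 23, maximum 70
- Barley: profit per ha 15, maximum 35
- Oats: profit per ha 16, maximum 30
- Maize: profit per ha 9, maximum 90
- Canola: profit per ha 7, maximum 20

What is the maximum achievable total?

2930

Order the crops by profit per ha: Sorghum 23 > Cotton 22 > Oats 16 > Barley 15 > Maize 9 > Canola 7 > Soy 3.
Sorghum: +70 to 70 (cap) — 60 left.
Cotton has room for 100 but only 60 remain, so it gets 60.
Total = 22×60 + 23×70 = 2930.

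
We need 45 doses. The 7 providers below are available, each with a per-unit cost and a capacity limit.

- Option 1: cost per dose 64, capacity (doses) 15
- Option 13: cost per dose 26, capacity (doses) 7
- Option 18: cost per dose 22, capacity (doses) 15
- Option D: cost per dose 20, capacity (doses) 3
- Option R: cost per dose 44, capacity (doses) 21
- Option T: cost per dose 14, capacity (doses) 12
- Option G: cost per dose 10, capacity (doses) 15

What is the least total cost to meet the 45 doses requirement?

708

Cheapest first:
Option G (10): use full 15 — 30 doses to go.
Take 12 from Option T at 14 — need 18 more.
Take 3 from Option D at 20 — need 15 more.
Option 18 at 22: take all 15 doses — 0 still needed.
Option 13, Option R, Option 1: unused.
Cost = 15×10 + 12×14 + 3×20 + 15×22 = 708.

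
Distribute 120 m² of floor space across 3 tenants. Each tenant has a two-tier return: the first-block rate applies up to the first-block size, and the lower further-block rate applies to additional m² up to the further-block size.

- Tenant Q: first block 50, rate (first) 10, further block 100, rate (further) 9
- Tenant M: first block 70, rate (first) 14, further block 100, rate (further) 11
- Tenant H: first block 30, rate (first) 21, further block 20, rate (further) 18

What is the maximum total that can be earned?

Treat each block as its own option and order by rate: Tenant H/T1 21 > Tenant H/T2 18 > Tenant M/T1 14 > Tenant M/T2 11 > Tenant Q/T1 10 > Tenant Q/T2 9.
Tenant H T1 at 21: fill all 30 — 90 left.
Tenant H T2 at 18: fill all 20 — 70 left.
Fill Tenant M T1 block (70 at 14) — 0 left.
Total = 21×30 + 18×20 + 14×70 = 1970.

1970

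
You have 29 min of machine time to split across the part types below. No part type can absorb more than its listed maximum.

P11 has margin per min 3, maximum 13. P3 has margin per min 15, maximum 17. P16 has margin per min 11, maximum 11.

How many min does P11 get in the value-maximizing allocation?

1

Order the part types by margin per min: P3 15 > P16 11 > P11 3.
P3 takes 17 to reach its cap of 17 → 12 left.
P16 takes 11 to reach its cap of 11 → 1 left.
P11: +1 (room for 13) → 1. Pool exhausted.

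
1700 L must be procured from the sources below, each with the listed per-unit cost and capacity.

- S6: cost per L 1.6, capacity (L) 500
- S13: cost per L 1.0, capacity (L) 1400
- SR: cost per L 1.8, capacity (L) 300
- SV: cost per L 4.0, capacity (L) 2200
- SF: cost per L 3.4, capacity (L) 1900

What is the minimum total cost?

Cheapest first:
S13 at 1.0: take all 1400 L — 300 still needed.
S6 (1.6): take the remaining 300 — done.
SR, SF, SV: unused.
Cost = 1400×1.0 + 300×1.6 = 1880.

1880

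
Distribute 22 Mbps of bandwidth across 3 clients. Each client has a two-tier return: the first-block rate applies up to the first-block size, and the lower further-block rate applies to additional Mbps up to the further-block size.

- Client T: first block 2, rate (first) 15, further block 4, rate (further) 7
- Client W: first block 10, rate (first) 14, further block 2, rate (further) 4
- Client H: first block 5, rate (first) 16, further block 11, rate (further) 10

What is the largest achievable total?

300

Order all 6 blocks by rate: Client H/first 16 > Client T/first 15 > Client W/first 14 > Client H/second 10 > Client T/second 7 > Client W/second 4.
Client H/first (16): +5 — 17 left.
Fill Client T first block (2 at 15) — 15 left.
Fill Client W first block (10 at 14) — 5 left.
5 remain; put them into Client H second at 10.
Total = 16×5 + 15×2 + 14×10 + 10×5 = 300.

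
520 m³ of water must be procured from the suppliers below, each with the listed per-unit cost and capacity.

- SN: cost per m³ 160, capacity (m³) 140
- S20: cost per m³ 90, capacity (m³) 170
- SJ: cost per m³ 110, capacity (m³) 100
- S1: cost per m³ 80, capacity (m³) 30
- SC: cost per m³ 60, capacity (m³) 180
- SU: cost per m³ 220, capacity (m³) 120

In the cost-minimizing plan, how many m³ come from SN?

Cheapest first:
Take 180 from SC at 60 — need 340 more.
S1 at 80: take all 30 m³ — 310 still needed.
Take 170 from S20 at 90 — need 140 more.
SJ (110): use full 100 — 40 m³ to go.
Take 40 from SN at 160 to finish.
SU: unused.

40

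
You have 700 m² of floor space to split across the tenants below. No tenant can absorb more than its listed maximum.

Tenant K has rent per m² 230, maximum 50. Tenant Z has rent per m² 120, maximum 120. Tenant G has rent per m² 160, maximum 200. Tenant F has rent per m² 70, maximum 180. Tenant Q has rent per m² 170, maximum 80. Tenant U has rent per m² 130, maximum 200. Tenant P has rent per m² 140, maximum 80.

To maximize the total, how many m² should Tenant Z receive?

90

Highest rent per m² first: Tenant K 230 > Tenant Q 170 > Tenant G 160 > Tenant P 140 > Tenant U 130 > Tenant Z 120 > Tenant F 70.
Give Tenant K 50 to hit its cap of 50 — 650 left.
Tenant Q takes 80 to reach its cap of 80 — 570 left.
Tenant G takes 200 to reach its cap of 200 — 370 left.
Tenant P: +80 to 80 (cap) — 290 left.
Tenant U: +200 to 200 (cap) — 90 left.
Only 90 left; Tenant Z takes them to reach 90.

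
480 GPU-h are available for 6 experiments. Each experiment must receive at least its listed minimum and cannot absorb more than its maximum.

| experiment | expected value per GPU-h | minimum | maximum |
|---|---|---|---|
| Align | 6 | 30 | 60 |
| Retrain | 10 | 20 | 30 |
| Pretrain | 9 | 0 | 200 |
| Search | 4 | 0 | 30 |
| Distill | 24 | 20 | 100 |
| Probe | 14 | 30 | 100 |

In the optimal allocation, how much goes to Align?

50

Meeting every minimum uses 30+20+0+0+20+30 = 100 GPU-h, leaving 380.
Order the experiments by expected value per GPU-h: Distill 24 > Probe 14 > Retrain 10 > Pretrain 9 > Align 6 > Search 4.
Give Distill 80 more to hit its cap of 100 → 300 left.
Give Probe 70 more to hit its cap of 100 → 230 left.
Give Retrain 10 more to hit its cap of 30 → 220 left.
Pretrain: +200 to 200 (cap) → 20 left.
Align has room for 30 more but only 20 remain, so it gets 50.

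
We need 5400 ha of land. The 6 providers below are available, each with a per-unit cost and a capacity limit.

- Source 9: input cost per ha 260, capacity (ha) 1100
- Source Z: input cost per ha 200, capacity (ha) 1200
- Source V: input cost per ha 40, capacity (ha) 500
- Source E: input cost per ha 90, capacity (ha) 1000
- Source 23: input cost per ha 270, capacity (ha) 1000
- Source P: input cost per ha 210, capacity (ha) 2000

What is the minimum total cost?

Fill from the cheapest provider first.
Source V (40): use full 500 — 4900 ha to go.
Source E at 90: take all 1000 ha — 3900 still needed.
Source Z (200): use full 1200 — 2700 ha to go.
Source P (210): use full 2000 — 700 ha to go.
Source 9 (260): take the remaining 700 — done.
Source 23: unused.
Cost = 500×40 + 1000×90 + 1200×200 + 2000×210 + 700×260 = 952000.

952000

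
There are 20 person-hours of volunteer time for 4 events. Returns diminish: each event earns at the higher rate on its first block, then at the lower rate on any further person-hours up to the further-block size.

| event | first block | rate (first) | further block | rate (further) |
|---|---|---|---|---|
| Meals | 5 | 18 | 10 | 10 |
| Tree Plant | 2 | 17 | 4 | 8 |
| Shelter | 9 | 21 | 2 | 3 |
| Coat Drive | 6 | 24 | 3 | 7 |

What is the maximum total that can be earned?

423

Treat each block as its own option and order by rate: Coat Drive/T1 24 > Shelter/T1 21 > Meals/T1 18 > Tree Plant/T1 17 > Meals/T2 10 > Tree Plant/T2 8 > Coat Drive/T2 7 > Shelter/T2 3.
Coat Drive T1 at 24: fill all 6 → 14 left.
Shelter/T1 (21): +9 → 5 left.
Meals T1 at 18: fill all 5 → 0 left.
Total = 24×6 + 21×9 + 18×5 = 423.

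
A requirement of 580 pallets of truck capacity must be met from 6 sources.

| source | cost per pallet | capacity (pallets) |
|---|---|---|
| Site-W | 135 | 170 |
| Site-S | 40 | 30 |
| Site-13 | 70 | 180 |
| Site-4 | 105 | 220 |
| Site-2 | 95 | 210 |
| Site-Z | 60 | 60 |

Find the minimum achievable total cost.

Cheapest first:
Site-S (40): use full 30 — 550 pallets to go.
Site-Z (60): use full 60 — 490 pallets to go.
Site-13 (70): use full 180 — 310 pallets to go.
Site-2 at 95: take all 210 pallets — 100 still needed.
Site-4 at 105: take 100 of its 220 — requirement met.
Site-W: unused.
Cost = 30×40 + 60×60 + 180×70 + 210×95 + 100×105 = 47850.

47850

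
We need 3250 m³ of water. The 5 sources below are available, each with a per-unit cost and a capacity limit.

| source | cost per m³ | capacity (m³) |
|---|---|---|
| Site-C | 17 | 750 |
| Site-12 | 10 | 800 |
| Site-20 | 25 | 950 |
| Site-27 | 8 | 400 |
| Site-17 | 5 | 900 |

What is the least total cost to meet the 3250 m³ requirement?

Fill from the cheapest source first.
Site-17 at 5: take all 900 m³ → 2350 still needed.
Site-27 (8): use full 400 → 1950 m³ to go.
Site-12 at 10: take all 800 m³ → 1150 still needed.
Take 750 from Site-C at 17 → need 400 more.
Take 400 from Site-20 at 25 to finish.
Cost = 900×5 + 400×8 + 800×10 + 750×17 + 400×25 = 38450.

38450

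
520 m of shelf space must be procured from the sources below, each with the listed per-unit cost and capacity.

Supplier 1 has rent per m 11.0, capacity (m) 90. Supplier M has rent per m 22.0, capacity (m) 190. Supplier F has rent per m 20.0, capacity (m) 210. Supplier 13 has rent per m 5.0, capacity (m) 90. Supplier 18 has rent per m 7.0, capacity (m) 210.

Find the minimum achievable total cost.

Cheapest first:
Supplier 13 at 5.0: take all 90 m → 430 still needed.
Take 210 from Supplier 18 at 7.0 → need 220 more.
Supplier 1 at 11.0: take all 90 m → 130 still needed.
Take 130 from Supplier F at 20.0 to finish.
Supplier M: unused.
Cost = 90×5.0 + 210×7.0 + 90×11.0 + 130×20.0 = 5510.

5510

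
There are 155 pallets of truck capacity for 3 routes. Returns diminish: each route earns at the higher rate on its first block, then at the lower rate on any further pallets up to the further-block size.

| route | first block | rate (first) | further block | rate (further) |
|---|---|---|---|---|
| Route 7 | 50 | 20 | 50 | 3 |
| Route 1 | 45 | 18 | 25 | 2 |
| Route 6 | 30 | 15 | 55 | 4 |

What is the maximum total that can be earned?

2380

Treat each block as its own option and order by rate: Route 7/T1 20 > Route 1/T1 18 > Route 6/T1 15 > Route 6/T2 4 > Route 7/T2 3 > Route 1/T2 2.
Route 7 T1 at 20: fill all 50 ; 105 left.
Fill Route 1 T1 block (45 at 18) ; 60 left.
Route 6 T1 at 15: fill all 30 ; 30 left.
30 remain; put them into Route 6 T2 at 4.
Total = 20×50 + 18×45 + 15×30 + 4×30 = 2380.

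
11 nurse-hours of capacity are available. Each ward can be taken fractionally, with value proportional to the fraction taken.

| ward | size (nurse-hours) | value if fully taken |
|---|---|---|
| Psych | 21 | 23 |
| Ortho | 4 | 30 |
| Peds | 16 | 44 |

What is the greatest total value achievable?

49.25

Best value per unit of size first: Ortho 30/4≈7.5, Peds 44/16≈2.75, Psych 23/21≈1.1.
All 4 nurse-hours of Ortho fit (value 30) — 7 remain.
Only 7 nurse-hours remain; take 7/16 of Peds for value 44×7/16 = 19.25.
Total value = 49.25.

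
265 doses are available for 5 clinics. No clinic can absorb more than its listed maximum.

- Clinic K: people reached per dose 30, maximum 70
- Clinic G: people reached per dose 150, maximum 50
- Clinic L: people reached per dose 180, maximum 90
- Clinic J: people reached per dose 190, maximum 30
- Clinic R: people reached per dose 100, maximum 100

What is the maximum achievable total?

Order the clinics by people reached per dose: Clinic J 190 > Clinic L 180 > Clinic G 150 > Clinic R 100 > Clinic K 30.
Give Clinic J 30 to hit its cap of 30 → 235 left.
Clinic L: +90 to 90 (cap) → 145 left.
Give Clinic G 50 to hit its cap of 50 → 95 left.
Clinic R has room for 100 but only 95 remain, so it gets 95.
Total = 150×50 + 180×90 + 190×30 + 100×95 = 38900.

38900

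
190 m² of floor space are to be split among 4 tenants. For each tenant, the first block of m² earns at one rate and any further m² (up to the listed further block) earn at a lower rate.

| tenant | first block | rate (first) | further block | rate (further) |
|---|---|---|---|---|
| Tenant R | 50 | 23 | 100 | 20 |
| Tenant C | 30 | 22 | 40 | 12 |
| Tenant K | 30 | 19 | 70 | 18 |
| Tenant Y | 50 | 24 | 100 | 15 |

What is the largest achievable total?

Rank every tier by rate: Tenant Y/first 24 > Tenant R/first 23 > Tenant C/first 22 > Tenant R/second 20 > Tenant K/first 19 > Tenant K/second 18 > Tenant Y/second 15 > Tenant C/second 12.
Fill Tenant Y first block (50 at 24) — 140 left.
Fill Tenant R first block (50 at 23) — 90 left.
Tenant C/first (22): +30 — 60 left.
60 remain; put them into Tenant R second at 20.
Total = 24×50 + 23×50 + 22×30 + 20×60 = 4210.

4210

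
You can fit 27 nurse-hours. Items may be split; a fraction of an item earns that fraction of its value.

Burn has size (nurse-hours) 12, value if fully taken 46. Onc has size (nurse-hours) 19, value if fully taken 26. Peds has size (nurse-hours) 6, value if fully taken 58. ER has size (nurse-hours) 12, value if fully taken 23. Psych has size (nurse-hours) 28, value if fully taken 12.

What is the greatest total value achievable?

121.25

Rank by value-to-size ratio: Peds 58/6≈9.67, Burn 46/12≈3.83, ER 23/12≈1.92, Onc 26/19≈1.37, Psych 12/28≈0.429.
Peds: take in full, 6 nurse-hours for value 58 — 21 left.
All 12 nurse-hours of Burn fit (value 46) — 9 remain.
Fill the last 9 nurse-hours with part of ER: 9/12 of it earns 17.25.
Total value = 121.25.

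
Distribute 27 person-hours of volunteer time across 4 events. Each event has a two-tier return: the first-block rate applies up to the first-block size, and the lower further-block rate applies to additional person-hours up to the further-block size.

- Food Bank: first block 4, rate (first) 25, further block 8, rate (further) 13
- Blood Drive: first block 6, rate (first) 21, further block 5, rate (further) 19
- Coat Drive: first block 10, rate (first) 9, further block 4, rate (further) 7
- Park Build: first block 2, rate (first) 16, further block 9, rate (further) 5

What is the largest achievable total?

Order all 8 blocks by rate: Food Bank/tier1 25 > Blood Drive/tier1 21 > Blood Drive/tier2 19 > Park Build/tier1 16 > Food Bank/tier2 13 > Coat Drive/tier1 9 > Coat Drive/tier2 7 > Park Build/tier2 5.
Food Bank tier1 at 25: fill all 4 → 23 left.
Blood Drive tier1 at 21: fill all 6 → 17 left.
Blood Drive tier2 at 19: fill all 5 → 12 left.
Fill Park Build tier1 block (2 at 16) → 10 left.
Food Bank/tier2 (13): +8 → 2 left.
Coat Drive/tier1: +2 of 10 at 9; pool empty.
Total = 25×4 + 21×6 + 19×5 + 16×2 + 13×8 + 9×2 = 475.

475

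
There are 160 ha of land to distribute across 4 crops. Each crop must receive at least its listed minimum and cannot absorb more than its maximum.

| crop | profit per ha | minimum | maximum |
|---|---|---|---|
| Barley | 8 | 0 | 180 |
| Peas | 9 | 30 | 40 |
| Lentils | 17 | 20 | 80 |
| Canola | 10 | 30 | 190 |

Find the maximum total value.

2130

Meeting every minimum uses 0+30+20+30 = 80 ha, leaving 80.
Rank by profit per ha: Lentils 17 > Canola 10 > Peas 9 > Barley 8.
Lentils takes 60 more to reach its cap of 80 — 20 left.
Only 20 left; Canola takes them to reach 50.
Total = 9×30 + 17×80 + 10×50 = 2130.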